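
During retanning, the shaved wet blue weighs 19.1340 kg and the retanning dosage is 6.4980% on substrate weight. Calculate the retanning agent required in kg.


Formula: Retan = substrate * pct / 100
Substituting: Retan = 19.1340 * 6.4980 / 100
Result: 1.2433 kg


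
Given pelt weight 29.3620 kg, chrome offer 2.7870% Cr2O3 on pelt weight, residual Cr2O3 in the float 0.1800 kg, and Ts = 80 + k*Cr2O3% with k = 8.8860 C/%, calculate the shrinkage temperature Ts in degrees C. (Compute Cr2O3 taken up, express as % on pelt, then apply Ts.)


Offered = pelt * offer_pct / 100 = 29.3620 * 2.7870 / 100 = 0.8183 kg
Uptake = offered - residual = 0.8183 - 0.1800 = 0.6383 kg
Cr2O3% on pelt = uptake / pelt * 100 = 0.6383 / 29.3620 * 100 = 2.1740 %
Ts = 80 + k * Cr2O3% = 80 + 8.8860 * 2.1740 = 99.3178 C


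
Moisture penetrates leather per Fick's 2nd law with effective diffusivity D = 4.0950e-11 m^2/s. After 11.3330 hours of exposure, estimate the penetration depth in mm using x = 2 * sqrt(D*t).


t = 11.3330 hr * 3600 = 40798.8000 s
D * t = 4.0950e-11 * 40798.8000 = 1.6707e-06
x = 2 * sqrt(D*t) = 2 * sqrt(1.6707e-06) = 0.00258512 m = 2.5851 mm


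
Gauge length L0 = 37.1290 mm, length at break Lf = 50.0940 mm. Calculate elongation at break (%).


Formula: Elongation = (Lf - L0) / L0 * 100
Substituting: Elongation = (50.0940 - 37.1290) / 37.1290 * 100
Result: 34.9188 %


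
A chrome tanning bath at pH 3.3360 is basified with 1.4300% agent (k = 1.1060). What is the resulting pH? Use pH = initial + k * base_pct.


Formula: pH_final = pH_initial + k * base_pct
Substituting: pH_final = 3.3360 + 1.1060 * 1.4300
Result: 4.9176


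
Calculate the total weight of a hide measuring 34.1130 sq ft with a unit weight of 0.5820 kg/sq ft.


Formula: Weight = area * weight_per_sqft
Substituting: Weight = 34.1130 * 0.5820
Result: 19.8538 kg


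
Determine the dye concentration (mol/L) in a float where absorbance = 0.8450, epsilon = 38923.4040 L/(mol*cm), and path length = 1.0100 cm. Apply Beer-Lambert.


Formula: c = A / (epsilon * l)
Substituting: c = 0.8450 / (38923.4040 * 1.0100)
Result: 2.1494e-05 mol/L


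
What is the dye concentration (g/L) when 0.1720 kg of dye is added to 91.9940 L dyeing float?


Formula: Conc = dye_mass(kg) / volume(L) * 1000
Substituting: Conc = 0.1720 / 91.9940 * 1000
Result: 1.8697 g/L


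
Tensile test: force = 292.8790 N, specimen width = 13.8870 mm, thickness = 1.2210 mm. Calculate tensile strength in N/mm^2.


Formula: TS = force / (width * thickness)
Substituting: TS = 292.8790 / (13.8870 * 1.2210)
Result: 17.2729 N/mm^2


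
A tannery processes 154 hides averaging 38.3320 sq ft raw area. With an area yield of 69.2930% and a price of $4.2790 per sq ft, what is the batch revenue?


Raw_total = N * avg_area = 154 * 38.3320 = 5903.1280 sq ft
Finished = Raw_total * yield / 100 = 5903.1280 * 69.2930 / 100 = 4090.4545 sq ft
Value = Finished * price = 4090.4545 * 4.2790 = 17503.0547 $


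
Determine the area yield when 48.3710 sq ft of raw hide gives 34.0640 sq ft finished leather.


Formula: Yield = finished / raw * 100
Substituting: Yield = 34.0640 / 48.3710 * 100
Result: 70.4224 %


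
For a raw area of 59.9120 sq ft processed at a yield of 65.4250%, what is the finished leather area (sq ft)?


Formula: finished = raw * yield / 100
Substituting: finished = 59.9120 * 65.4250 / 100
Result: 39.1974 sq ft


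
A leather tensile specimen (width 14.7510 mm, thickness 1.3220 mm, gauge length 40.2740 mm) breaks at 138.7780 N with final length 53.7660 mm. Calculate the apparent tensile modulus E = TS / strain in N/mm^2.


TS = F / (w * t) = 138.7780 / (14.7510 * 1.3220) = 7.1165 N/mm^2
strain = (Lf - L0) / L0 = (53.7660 - 40.2740) / 40.2740 = 0.3350
E = TS / strain = 7.1165 / 0.3350 = 21.2430 N/mm^2


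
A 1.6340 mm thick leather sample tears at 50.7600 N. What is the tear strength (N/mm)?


Formula: Tear strength = force / thickness
Substituting: Tear strength = 50.7600 / 1.6340
Result: 31.0649 N/mm


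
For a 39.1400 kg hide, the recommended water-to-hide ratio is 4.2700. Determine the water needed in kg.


Formula: Water = hide_weight * ratio
Substituting: Water = 39.1400 * 4.2700
Result: 167.1278 kg


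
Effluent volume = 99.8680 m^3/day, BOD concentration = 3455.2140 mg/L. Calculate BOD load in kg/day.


Formula: BOD_load = volume * conc / 1000
Substituting: BOD_load = 99.8680 * 3455.2140 / 1000
Result: 345.0653 kg/day


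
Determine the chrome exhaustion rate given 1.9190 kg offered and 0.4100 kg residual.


Formula: Uptake = (offered - residual) / offered * 100
Substituting: Uptake = (1.9190 - 0.4100) / 1.9190 * 100
Result: 78.6347 %


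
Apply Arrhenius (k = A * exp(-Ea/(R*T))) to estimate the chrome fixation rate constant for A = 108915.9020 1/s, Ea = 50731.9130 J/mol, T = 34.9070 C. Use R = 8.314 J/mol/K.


T_K = T_C + 273.15 = 34.9070 + 273.15 = 308.0570 K
exponent = -Ea / (R * T_K) = -50731.9130 / (8.314 * 308.0570) = -19.8080
k = A * exp(exponent) = 108915.9020 * exp(-19.8080) = 2.7202e-04 1/s


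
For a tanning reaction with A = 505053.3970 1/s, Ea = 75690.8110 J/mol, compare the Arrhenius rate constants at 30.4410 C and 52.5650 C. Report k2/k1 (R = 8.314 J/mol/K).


T1 = 30.4410 + 273.15 = 303.5910 K; T2 = 52.5650 + 273.15 = 325.7150 K
k1 = A * exp(-Ea/(R*T1)) = 505053.3970 * exp(-75690.8110/(8.314*303.5910)) = 4.7842e-08 1/s
k2 = A * exp(-Ea/(R*T2)) = 505053.3970 * exp(-75690.8110/(8.314*325.7150)) = 3.6680e-07 1/s
k2/k1 = 3.6680e-07 / 4.7842e-08 = 7.6668


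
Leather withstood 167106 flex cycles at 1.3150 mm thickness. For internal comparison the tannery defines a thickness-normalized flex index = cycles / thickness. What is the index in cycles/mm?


Formula: Index = cycles / thickness
Substituting: Index = 167106 / 1.3150
Result: 127076.8061 cycles/mm


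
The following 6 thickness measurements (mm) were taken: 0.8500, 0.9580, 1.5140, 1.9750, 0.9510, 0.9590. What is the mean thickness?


Formula: Average = sum / n
Substituting: Average = 7.2070 / 6
Result: 1.2012 mm


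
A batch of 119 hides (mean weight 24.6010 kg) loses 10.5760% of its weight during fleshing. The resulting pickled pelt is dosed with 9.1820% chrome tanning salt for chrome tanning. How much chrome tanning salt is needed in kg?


Total_raw = N * avg_wt = 119 * 24.6010 = 2927.5190 kg
Substrate = Total_raw * (1 - loss/100) = 2927.5190 * (1 - 10.5760/100) = 2617.9046 kg
Chrome = Substrate * pct / 100 = 2617.9046 * 9.1820 / 100 = 240.3760 kg


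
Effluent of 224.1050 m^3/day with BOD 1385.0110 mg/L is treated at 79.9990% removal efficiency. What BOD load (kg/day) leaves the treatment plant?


Load_in = volume * conc / 1000 = 224.1050 * 1385.0110 / 1000 = 310.3879 kg/day
Removed = Load_in * eff / 100 = 310.3879 * 79.9990 / 100 = 248.3072 kg/day
Load_out = Load_in - Removed = 310.3879 - 248.3072 = 62.0807 kg/day


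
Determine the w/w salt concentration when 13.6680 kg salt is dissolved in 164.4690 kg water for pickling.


Formula: Conc = salt / (water + salt) * 100
Substituting: Conc = 13.6680 / (164.4690 + 13.6680) * 100
Result: 7.6727 %


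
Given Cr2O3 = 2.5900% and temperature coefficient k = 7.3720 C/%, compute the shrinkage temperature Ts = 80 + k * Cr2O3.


Formula: Ts = 80 + k * Cr2O3
Substituting: Ts = 80 + 7.3720 * 2.5900
Result: 99.0935 C


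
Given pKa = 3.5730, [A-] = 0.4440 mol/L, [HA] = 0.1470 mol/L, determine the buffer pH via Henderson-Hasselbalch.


ratio = [A-] / [HA] = 0.4440 / 0.1470 = 3.0204
log10(ratio) = 0.4801
pH = pKa + log10(ratio) = 3.5730 + 0.4801 = 4.0531


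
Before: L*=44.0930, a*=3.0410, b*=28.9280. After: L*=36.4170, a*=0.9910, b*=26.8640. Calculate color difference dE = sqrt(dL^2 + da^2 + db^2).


dL = -7.6760, da = -2.0500, db = -2.0640
dE = sqrt((-7.6760)^2 + (-2.0500)^2 + (-2.0640)^2) = 8.2087


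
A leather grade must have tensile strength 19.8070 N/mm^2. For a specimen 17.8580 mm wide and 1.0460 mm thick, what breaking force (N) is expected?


Formula: F = TS * w * t
Substituting: F = 19.8070 * 17.8580 * 1.0460
Result: 369.9842 N


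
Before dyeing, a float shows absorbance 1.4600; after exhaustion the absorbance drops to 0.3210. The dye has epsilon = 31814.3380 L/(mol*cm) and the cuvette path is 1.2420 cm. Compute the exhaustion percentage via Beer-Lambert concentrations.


c_initial = A_i / (epsilon * l) = 1.4600 / (31814.3380 * 1.2420) = 3.6949e-05 mol/L
c_final = A_f / (epsilon * l) = 0.3210 / (31814.3380 * 1.2420) = 8.1238e-06 mol/L
Exhaustion = (c_initial - c_final) / c_initial * 100 = (3.6949e-05 - 8.1238e-06) / 3.6949e-05 * 100 = 78.0137 %


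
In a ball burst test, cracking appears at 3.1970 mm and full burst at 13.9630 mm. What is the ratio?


Formula: Ratio = crack / burst
Substituting: Ratio = 3.1970 / 13.9630
Result: 0.2290


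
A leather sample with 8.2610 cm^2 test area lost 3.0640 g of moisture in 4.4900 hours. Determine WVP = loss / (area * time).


Formula: WVP = loss / (area * time)
Substituting: WVP = 3.0640 / (8.2610 * 4.4900)
Result: 0.0826057 g/(cm^2*hr)


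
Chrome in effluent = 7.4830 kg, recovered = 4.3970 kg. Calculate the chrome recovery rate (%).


Formula: Recovery = recovered / input * 100
Substituting: Recovery = 4.3970 / 7.4830 * 100
Result: 58.7599 %


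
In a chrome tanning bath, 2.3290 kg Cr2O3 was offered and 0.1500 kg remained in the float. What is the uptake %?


Formula: Uptake = (offered - residual) / offered * 100
Substituting: Uptake = (2.3290 - 0.1500) / 2.3290 * 100
Result: 93.5595 %


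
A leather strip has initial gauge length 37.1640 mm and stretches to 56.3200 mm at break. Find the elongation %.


Formula: Elongation = (Lf - L0) / L0 * 100
Substituting: Elongation = (56.3200 - 37.1640) / 37.1640 * 100
Result: 51.5445 %


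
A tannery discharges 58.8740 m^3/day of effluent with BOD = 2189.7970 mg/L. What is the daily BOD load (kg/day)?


Formula: BOD_load = volume * conc / 1000
Substituting: BOD_load = 58.8740 * 2189.7970 / 1000
Result: 128.9221 kg/day


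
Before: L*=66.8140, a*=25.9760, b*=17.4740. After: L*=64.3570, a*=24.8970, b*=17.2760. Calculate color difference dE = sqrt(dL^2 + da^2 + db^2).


dL = -2.4570, da = -1.0790, db = -0.1980
dE = sqrt((-2.4570)^2 + (-1.0790)^2 + (-0.1980)^2) = 2.6908


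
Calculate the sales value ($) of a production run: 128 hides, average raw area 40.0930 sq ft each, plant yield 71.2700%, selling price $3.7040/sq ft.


Raw_total = N * avg_area = 128 * 40.0930 = 5131.9040 sq ft
Finished = Raw_total * yield / 100 = 5131.9040 * 71.2700 / 100 = 3657.5080 sq ft
Value = Finished * price = 3657.5080 * 3.7040 = 13547.4096 $


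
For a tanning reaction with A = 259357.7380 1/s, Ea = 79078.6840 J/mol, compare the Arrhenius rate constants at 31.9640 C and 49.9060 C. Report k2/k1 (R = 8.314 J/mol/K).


T1 = 31.9640 + 273.15 = 305.1140 K; T2 = 49.9060 + 273.15 = 323.0560 K
k1 = A * exp(-Ea/(R*T1)) = 259357.7380 * exp(-79078.6840/(8.314*305.1140)) = 7.5053e-09 1/s
k2 = A * exp(-Ea/(R*T2)) = 259357.7380 * exp(-79078.6840/(8.314*323.0560)) = 4.2391e-08 1/s
k2/k1 = 4.2391e-08 / 7.5053e-09 = 5.6482


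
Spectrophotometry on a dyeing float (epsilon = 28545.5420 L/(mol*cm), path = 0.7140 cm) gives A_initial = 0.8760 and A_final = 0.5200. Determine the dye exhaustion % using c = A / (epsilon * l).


c_initial = A_i / (epsilon * l) = 0.8760 / (28545.5420 * 0.7140) = 4.2980e-05 mol/L
c_final = A_f / (epsilon * l) = 0.5200 / (28545.5420 * 0.7140) = 2.5513e-05 mol/L
Exhaustion = (c_initial - c_final) / c_initial * 100 = (4.2980e-05 - 2.5513e-05) / 4.2980e-05 * 100 = 40.6393 %


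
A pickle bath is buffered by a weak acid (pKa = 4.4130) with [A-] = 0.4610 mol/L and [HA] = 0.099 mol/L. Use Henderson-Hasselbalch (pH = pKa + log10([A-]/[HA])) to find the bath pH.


ratio = [A-] / [HA] = 0.4610 / 0.099 = 4.6566
log10(ratio) = 0.6681
pH = pKa + log10(ratio) = 4.4130 + 0.6681 = 5.0811


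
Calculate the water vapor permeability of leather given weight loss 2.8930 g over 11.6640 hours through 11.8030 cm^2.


Formula: WVP = loss / (area * time)
Substituting: WVP = 2.8930 / (11.8030 * 11.6640)
Result: 0.021014 g/(cm^2*hr)


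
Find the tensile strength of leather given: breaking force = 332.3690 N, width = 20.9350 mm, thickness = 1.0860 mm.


Formula: TS = force / (width * thickness)
Substituting: TS = 332.3690 / (20.9350 * 1.0860)
Result: 14.6190 N/mm^2


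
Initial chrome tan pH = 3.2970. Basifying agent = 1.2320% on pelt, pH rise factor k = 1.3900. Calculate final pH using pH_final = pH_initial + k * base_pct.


Formula: pH_final = pH_initial + k * base_pct
Substituting: pH_final = 3.2970 + 1.3900 * 1.2320
Result: 5.0095


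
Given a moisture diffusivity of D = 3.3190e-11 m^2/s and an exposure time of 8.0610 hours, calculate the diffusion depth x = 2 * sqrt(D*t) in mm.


t = 8.0610 hr * 3600 = 29019.6000 s
D * t = 3.3190e-11 * 29019.6000 = 9.6316e-07
x = 2 * sqrt(D*t) = 2 * sqrt(9.6316e-07) = 0.00196281 m = 1.9628 mm


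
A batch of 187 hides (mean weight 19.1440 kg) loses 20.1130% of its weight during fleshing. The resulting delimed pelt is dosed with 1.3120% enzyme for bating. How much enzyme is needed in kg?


Total_raw = N * avg_wt = 187 * 19.1440 = 3579.9280 kg
Substrate = Total_raw * (1 - loss/100) = 3579.9280 * (1 - 20.1130/100) = 2859.8971 kg
Enzyme = Substrate * pct / 100 = 2859.8971 * 1.3120 / 100 = 37.5218 kg


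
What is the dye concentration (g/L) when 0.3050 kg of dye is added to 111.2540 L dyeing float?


Formula: Conc = dye_mass(kg) / volume(L) * 1000
Substituting: Conc = 0.3050 / 111.2540 * 1000
Result: 2.7415 g/L


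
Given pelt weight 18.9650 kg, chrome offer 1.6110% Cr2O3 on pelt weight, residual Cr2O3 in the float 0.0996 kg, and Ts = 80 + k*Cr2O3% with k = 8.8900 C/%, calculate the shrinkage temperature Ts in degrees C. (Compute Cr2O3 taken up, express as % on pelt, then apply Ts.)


Offered = pelt * offer_pct / 100 = 18.9650 * 1.6110 / 100 = 0.3055 kg
Uptake = offered - residual = 0.3055 - 0.0996 = 0.2059 kg
Cr2O3% on pelt = uptake / pelt * 100 = 0.2059 / 18.9650 * 100 = 1.0858 %
Ts = 80 + k * Cr2O3% = 80 + 8.8900 * 1.0858 = 89.6530 C


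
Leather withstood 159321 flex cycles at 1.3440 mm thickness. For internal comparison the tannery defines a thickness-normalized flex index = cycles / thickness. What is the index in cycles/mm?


Formula: Index = cycles / thickness
Substituting: Index = 159321 / 1.3440
Result: 118542.4107 cycles/mm


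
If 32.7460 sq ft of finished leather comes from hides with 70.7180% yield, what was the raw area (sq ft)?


Formula: raw = finished * 100 / yield
Substituting: raw = 32.7460 * 100 / 70.7180
Result: 46.3050 sq ft


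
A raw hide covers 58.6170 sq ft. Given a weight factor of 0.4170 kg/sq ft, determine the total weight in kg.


Formula: Weight = area * weight_per_sqft
Substituting: Weight = 58.6170 * 0.4170
Result: 24.4433 kg


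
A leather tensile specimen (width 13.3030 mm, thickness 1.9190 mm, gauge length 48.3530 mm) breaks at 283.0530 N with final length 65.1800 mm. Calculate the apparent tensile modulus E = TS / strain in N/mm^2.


TS = F / (w * t) = 283.0530 / (13.3030 * 1.9190) = 11.0877 N/mm^2
strain = (Lf - L0) / L0 = (65.1800 - 48.3530) / 48.3530 = 0.3480
E = TS / strain = 11.0877 / 0.3480 = 31.8610 N/mm^2


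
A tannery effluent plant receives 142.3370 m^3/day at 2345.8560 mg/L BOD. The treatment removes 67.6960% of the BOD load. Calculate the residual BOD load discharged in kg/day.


Load_in = volume * conc / 1000 = 142.3370 * 2345.8560 / 1000 = 333.9021 kg/day
Removed = Load_in * eff / 100 = 333.9021 * 67.6960 / 100 = 226.0384 kg/day
Load_out = Load_in - Removed = 333.9021 - 226.0384 = 107.8637 kg/day


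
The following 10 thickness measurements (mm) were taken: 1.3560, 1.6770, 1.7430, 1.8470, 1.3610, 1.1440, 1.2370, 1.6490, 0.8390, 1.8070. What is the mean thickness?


Formula: Average = sum / n
Substituting: Average = 14.6600 / 10
Result: 1.4660 mm


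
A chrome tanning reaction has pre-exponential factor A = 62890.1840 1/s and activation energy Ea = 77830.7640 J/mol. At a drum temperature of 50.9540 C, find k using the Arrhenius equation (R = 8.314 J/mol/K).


T_K = T_C + 273.15 = 50.9540 + 273.15 = 324.1040 K
exponent = -Ea / (R * T_K) = -77830.7640 / (8.314 * 324.1040) = -28.8840
k = A * exp(exponent) = 62890.1840 * exp(-28.8840) = 1.7965e-08 1/s


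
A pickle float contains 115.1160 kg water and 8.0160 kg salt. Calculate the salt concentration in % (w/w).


Formula: Conc = salt / (water + salt) * 100
Substituting: Conc = 8.0160 / (115.1160 + 8.0160) * 100
Result: 6.5101 %


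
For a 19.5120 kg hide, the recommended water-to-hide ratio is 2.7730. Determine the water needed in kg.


Formula: Water = hide_weight * ratio
Substituting: Water = 19.5120 * 2.7730
Result: 54.1068 kg


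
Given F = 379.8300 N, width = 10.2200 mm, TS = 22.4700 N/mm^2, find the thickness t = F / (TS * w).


Formula: t = F / (TS * w)
Substituting: t = 379.8300 / (22.4700 * 10.2200)
Result: 1.6540 mm


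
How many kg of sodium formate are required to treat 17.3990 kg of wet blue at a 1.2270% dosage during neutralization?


Formula: Neutralizer = substrate * pct / 100
Substituting: Neutralizer = 17.3990 * 1.2270 / 100
Result: 0.2135 kg


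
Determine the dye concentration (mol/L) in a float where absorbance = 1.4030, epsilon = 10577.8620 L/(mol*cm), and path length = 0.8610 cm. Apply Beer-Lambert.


Formula: c = A / (epsilon * l)
Substituting: c = 1.4030 / (10577.8620 * 0.8610)
Result: 1.5405e-04 mol/L


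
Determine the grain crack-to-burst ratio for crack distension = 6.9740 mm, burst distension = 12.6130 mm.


Formula: Ratio = crack / burst
Substituting: Ratio = 6.9740 / 12.6130
Result: 0.5529


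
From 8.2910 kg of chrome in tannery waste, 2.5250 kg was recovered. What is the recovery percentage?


Formula: Recovery = recovered / input * 100
Substituting: Recovery = 2.5250 / 8.2910 * 100
Result: 30.4547 %


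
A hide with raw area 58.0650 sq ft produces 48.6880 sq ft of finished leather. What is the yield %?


Formula: Yield = finished / raw * 100
Substituting: Yield = 48.6880 / 58.0650 * 100
Result: 83.8509 %


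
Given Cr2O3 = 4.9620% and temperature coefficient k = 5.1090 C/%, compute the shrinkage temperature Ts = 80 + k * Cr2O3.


Formula: Ts = 80 + k * Cr2O3
Substituting: Ts = 80 + 5.1090 * 4.9620
Result: 105.3509 C


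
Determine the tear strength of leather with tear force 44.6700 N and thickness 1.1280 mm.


Formula: Tear strength = force / thickness
Substituting: Tear strength = 44.6700 / 1.1280
Result: 39.6011 N/mm


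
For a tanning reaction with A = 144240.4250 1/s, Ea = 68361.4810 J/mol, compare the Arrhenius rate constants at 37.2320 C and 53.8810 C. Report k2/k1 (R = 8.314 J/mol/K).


T1 = 37.2320 + 273.15 = 310.3820 K; T2 = 53.8810 + 273.15 = 327.0310 K
k1 = A * exp(-Ea/(R*T1)) = 144240.4250 * exp(-68361.4810/(8.314*310.3820)) = 4.5084e-07 1/s
k2 = A * exp(-Ea/(R*T2)) = 144240.4250 * exp(-68361.4810/(8.314*327.0310)) = 1.7367e-06 1/s
k2/k1 = 1.7367e-06 / 4.5084e-07 = 3.8523


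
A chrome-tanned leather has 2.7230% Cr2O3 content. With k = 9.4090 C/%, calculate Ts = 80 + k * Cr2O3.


Formula: Ts = 80 + k * Cr2O3
Substituting: Ts = 80 + 9.4090 * 2.7230
Result: 105.6207 C


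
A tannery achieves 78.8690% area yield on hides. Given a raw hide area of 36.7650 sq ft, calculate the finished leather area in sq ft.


Formula: finished = raw * yield / 100
Substituting: finished = 36.7650 * 78.8690 / 100
Result: 28.9962 sq ft


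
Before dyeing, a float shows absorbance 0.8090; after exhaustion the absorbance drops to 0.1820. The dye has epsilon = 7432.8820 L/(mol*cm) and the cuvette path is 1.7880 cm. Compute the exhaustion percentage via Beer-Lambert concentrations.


c_initial = A_i / (epsilon * l) = 0.8090 / (7432.8820 * 1.7880) = 6.0873e-05 mol/L
c_final = A_f / (epsilon * l) = 0.1820 / (7432.8820 * 1.7880) = 1.3695e-05 mol/L
Exhaustion = (c_initial - c_final) / c_initial * 100 = (6.0873e-05 - 1.3695e-05) / 6.0873e-05 * 100 = 77.5031 %


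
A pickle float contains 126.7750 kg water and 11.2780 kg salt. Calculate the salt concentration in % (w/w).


Formula: Conc = salt / (water + salt) * 100
Substituting: Conc = 11.2780 / (126.7750 + 11.2780) * 100
Result: 8.1693 %


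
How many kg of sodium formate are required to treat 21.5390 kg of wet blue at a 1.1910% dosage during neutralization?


Formula: Neutralizer = substrate * pct / 100
Substituting: Neutralizer = 21.5390 * 1.1910 / 100
Result: 0.2565 kg


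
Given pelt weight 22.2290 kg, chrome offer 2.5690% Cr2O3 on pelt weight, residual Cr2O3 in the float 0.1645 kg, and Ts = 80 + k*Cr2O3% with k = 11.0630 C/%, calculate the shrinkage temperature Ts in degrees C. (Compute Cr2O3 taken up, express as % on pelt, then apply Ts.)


Offered = pelt * offer_pct / 100 = 22.2290 * 2.5690 / 100 = 0.5711 kg
Uptake = offered - residual = 0.5711 - 0.1645 = 0.4066 kg
Cr2O3% on pelt = uptake / pelt * 100 = 0.4066 / 22.2290 * 100 = 1.8290 %
Ts = 80 + k * Cr2O3% = 80 + 11.0630 * 1.8290 = 100.2340 C


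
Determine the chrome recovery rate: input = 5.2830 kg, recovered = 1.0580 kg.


Formula: Recovery = recovered / input * 100
Substituting: Recovery = 1.0580 / 5.2830 * 100
Result: 20.0265 %


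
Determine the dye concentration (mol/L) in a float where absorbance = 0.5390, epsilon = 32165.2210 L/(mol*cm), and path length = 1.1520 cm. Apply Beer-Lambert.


Formula: c = A / (epsilon * l)
Substituting: c = 0.5390 / (32165.2210 * 1.1520)
Result: 1.4546e-05 mol/L


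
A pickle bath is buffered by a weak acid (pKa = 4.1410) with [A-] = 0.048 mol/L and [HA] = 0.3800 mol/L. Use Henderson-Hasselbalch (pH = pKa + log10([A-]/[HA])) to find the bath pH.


ratio = [A-] / [HA] = 0.048 / 0.3800 = 0.1263
log10(ratio) = -0.8985
pH = pKa + log10(ratio) = 4.1410 - 0.8985 = 3.2425


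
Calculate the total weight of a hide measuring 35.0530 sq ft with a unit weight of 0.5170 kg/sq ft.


Formula: Weight = area * weight_per_sqft
Substituting: Weight = 35.0530 * 0.5170
Result: 18.1224 kg


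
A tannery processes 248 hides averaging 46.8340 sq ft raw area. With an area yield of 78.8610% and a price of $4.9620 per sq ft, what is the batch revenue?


Raw_total = N * avg_area = 248 * 46.8340 = 11614.8320 sq ft
Finished = Raw_total * yield / 100 = 11614.8320 * 78.8610 / 100 = 9159.5727 sq ft
Value = Finished * price = 9159.5727 * 4.9620 = 45449.7996 $


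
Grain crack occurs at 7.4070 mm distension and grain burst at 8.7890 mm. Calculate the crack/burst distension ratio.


Formula: Ratio = crack / burst
Substituting: Ratio = 7.4070 / 8.7890
Result: 0.8428


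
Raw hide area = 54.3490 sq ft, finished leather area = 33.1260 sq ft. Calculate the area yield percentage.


Formula: Yield = finished / raw * 100
Substituting: Yield = 33.1260 / 54.3490 * 100
Result: 60.9505 %


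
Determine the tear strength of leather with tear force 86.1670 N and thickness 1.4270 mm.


Formula: Tear strength = force / thickness
Substituting: Tear strength = 86.1670 / 1.4270
Result: 60.3833 N/mm


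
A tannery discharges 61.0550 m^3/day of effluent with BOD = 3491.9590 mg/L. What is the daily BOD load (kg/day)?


Formula: BOD_load = volume * conc / 1000
Substituting: BOD_load = 61.0550 * 3491.9590 / 1000
Result: 213.2016 kg/day


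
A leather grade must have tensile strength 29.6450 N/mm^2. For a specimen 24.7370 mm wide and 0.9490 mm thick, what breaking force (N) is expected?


Formula: F = TS * w * t
Substituting: F = 29.6450 * 24.7370 * 0.9490
Result: 695.9286 N


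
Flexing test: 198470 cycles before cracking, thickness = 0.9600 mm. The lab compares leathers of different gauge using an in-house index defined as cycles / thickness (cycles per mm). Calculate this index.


Formula: Index = cycles / thickness
Substituting: Index = 198470 / 0.9600
Result: 206739.5833 cycles/mm


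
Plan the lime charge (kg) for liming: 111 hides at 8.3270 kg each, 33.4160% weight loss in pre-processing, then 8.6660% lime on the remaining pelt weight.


Total_raw = N * avg_wt = 111 * 8.3270 = 924.2970 kg
Substrate = Total_raw * (1 - loss/100) = 924.2970 * (1 - 33.4160/100) = 615.4339 kg
Lime = Substrate * pct / 100 = 615.4339 * 8.6660 / 100 = 53.3335 kg


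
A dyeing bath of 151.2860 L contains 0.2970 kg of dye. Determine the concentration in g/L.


Formula: Conc = dye_mass(kg) / volume(L) * 1000
Substituting: Conc = 0.2970 / 151.2860 * 1000
Result: 1.9632 g/L


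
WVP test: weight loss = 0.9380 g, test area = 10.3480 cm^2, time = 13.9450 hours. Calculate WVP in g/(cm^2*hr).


Formula: WVP = loss / (area * time)
Substituting: WVP = 0.9380 / (10.3480 * 13.9450)
Result: 0.00650022 g/(cm^2*hr)


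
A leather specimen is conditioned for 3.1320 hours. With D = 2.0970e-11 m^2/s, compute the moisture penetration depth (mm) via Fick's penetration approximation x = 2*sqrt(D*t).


t = 3.1320 hr * 3600 = 11275.2000 s
D * t = 2.0970e-11 * 11275.2000 = 2.3644e-07
x = 2 * sqrt(D*t) = 2 * sqrt(2.3644e-07) = 9.7250e-04 m = 0.9725 mm


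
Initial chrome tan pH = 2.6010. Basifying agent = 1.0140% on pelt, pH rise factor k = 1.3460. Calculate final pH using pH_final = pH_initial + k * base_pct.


Formula: pH_final = pH_initial + k * base_pct
Substituting: pH_final = 2.6010 + 1.3460 * 1.0140
Result: 3.9658


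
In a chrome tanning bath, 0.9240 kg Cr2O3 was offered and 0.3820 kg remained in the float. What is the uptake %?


Formula: Uptake = (offered - residual) / offered * 100
Substituting: Uptake = (0.9240 - 0.3820) / 0.9240 * 100
Result: 58.6580 %


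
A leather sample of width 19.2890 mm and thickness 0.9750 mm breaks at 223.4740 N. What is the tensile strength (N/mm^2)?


Formula: TS = force / (width * thickness)
Substituting: TS = 223.4740 / (19.2890 * 0.9750)
Result: 11.8826 N/mm^2


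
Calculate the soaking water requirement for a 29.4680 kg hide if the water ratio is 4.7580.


Formula: Water = hide_weight * ratio
Substituting: Water = 29.4680 * 4.7580
Result: 140.2087 kg


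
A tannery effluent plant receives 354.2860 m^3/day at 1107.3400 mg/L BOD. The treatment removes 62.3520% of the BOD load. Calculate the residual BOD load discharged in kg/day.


Load_in = volume * conc / 1000 = 354.2860 * 1107.3400 / 1000 = 392.3151 kg/day
Removed = Load_in * eff / 100 = 392.3151 * 62.3520 / 100 = 244.6163 kg/day
Load_out = Load_in - Removed = 392.3151 - 244.6163 = 147.6988 kg/day


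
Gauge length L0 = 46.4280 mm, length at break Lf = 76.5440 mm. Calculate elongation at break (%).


Formula: Elongation = (Lf - L0) / L0 * 100
Substituting: Elongation = (76.5440 - 46.4280) / 46.4280 * 100
Result: 64.8660 %


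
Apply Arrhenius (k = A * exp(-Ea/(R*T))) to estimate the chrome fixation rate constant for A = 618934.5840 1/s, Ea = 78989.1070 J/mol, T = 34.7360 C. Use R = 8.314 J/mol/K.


T_K = T_C + 273.15 = 34.7360 + 273.15 = 307.8860 K
exponent = -Ea / (R * T_K) = -78989.1070 / (8.314 * 307.8860) = -30.8580
k = A * exp(exponent) = 618934.5840 * exp(-30.8580) = 2.4559e-08 1/s


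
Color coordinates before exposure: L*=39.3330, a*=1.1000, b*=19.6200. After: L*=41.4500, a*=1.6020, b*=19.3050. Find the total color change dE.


dL = 2.1170, da = 0.5020, db = -0.3150
dE = sqrt(2.1170^2 + 0.5020^2 + (-0.3150)^2) = 2.1984


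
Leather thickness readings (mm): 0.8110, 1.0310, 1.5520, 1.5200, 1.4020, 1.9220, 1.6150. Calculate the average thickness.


Formula: Average = sum / n
Substituting: Average = 9.8530 / 7
Result: 1.4076 mm


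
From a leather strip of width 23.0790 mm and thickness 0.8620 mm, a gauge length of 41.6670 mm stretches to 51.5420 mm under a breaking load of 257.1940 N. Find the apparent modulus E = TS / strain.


TS = F / (w * t) = 257.1940 / (23.0790 * 0.8620) = 12.9282 N/mm^2
strain = (Lf - L0) / L0 = (51.5420 - 41.6670) / 41.6670 = 0.2370
E = TS / strain = 12.9282 / 0.2370 = 54.5496 N/mm^2


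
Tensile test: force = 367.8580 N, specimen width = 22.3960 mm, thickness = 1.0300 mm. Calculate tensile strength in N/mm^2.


Formula: TS = force / (width * thickness)
Substituting: TS = 367.8580 / (22.3960 * 1.0300)
Result: 15.9468 N/mm^2


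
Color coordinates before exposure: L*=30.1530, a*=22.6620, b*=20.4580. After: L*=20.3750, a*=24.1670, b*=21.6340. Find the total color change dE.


dL = -9.7780, da = 1.5050, db = 1.1760
dE = sqrt((-9.7780)^2 + 1.5050^2 + 1.1760^2) = 9.9628


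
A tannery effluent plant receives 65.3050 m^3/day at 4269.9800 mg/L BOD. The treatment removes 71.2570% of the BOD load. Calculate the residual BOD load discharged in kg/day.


Load_in = volume * conc / 1000 = 65.3050 * 4269.9800 / 1000 = 278.8510 kg/day
Removed = Load_in * eff / 100 = 278.8510 * 71.2570 / 100 = 198.7009 kg/day
Load_out = Load_in - Removed = 278.8510 - 198.7009 = 80.1502 kg/day


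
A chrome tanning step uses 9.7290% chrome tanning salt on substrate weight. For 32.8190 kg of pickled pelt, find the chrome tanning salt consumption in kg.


Formula: Chrome = substrate * pct / 100
Substituting: Chrome = 32.8190 * 9.7290 / 100
Result: 3.1930 kg


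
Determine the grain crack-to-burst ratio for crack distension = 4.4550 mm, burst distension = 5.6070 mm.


Formula: Ratio = crack / burst
Substituting: Ratio = 4.4550 / 5.6070
Result: 0.7945


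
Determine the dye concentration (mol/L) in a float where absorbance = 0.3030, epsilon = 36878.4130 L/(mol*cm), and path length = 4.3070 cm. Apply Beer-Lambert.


Formula: c = A / (epsilon * l)
Substituting: c = 0.3030 / (36878.4130 * 4.3070)
Result: 1.9076e-06 mol/L


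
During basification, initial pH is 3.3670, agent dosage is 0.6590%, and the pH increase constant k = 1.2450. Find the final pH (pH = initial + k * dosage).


Formula: pH_final = pH_initial + k * base_pct
Substituting: pH_final = 3.3670 + 1.2450 * 0.6590
Result: 4.1875


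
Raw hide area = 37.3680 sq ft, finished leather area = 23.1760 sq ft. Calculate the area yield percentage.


Formula: Yield = finished / raw * 100
Substituting: Yield = 23.1760 / 37.3680 * 100
Result: 62.0210 %


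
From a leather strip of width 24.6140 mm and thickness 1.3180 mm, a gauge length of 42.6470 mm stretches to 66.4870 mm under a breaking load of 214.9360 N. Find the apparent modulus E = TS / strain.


TS = F / (w * t) = 214.9360 / (24.6140 * 1.3180) = 6.6254 N/mm^2
strain = (Lf - L0) / L0 = (66.4870 - 42.6470) / 42.6470 = 0.5590
E = TS / strain = 6.6254 / 0.5590 = 11.8521 N/mm^2


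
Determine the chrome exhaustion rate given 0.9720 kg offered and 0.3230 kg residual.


Formula: Uptake = (offered - residual) / offered * 100
Substituting: Uptake = (0.9720 - 0.3230) / 0.9720 * 100
Result: 66.7695 %


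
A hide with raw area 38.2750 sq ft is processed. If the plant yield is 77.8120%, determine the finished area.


Formula: finished = raw * yield / 100
Substituting: finished = 38.2750 * 77.8120 / 100
Result: 29.7825 sq ft


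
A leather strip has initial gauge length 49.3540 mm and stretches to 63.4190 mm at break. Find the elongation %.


Formula: Elongation = (Lf - L0) / L0 * 100
Substituting: Elongation = (63.4190 - 49.3540) / 49.3540 * 100
Result: 28.4982 %


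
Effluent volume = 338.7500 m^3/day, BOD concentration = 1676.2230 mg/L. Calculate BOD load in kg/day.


Formula: BOD_load = volume * conc / 1000
Substituting: BOD_load = 338.7500 * 1676.2230 / 1000
Result: 567.8205 kg/day


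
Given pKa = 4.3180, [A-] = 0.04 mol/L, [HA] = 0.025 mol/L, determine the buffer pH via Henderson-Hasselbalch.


ratio = [A-] / [HA] = 0.04 / 0.025 = 1.6000
log10(ratio) = 0.2041
pH = pKa + log10(ratio) = 4.3180 + 0.2041 = 4.5221


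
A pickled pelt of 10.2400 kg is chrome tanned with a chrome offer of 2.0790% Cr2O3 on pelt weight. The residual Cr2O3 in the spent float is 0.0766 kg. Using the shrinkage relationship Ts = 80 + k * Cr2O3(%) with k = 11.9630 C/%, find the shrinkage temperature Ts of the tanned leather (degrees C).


Offered = pelt * offer_pct / 100 = 10.2400 * 2.0790 / 100 = 0.2129 kg
Uptake = offered - residual = 0.2129 - 0.0766 = 0.1363 kg
Cr2O3% on pelt = uptake / pelt * 100 = 0.1363 / 10.2400 * 100 = 1.3310 %
Ts = 80 + k * Cr2O3% = 80 + 11.9630 * 1.3310 = 95.9222 C


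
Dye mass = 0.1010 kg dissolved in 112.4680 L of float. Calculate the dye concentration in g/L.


Formula: Conc = dye_mass(kg) / volume(L) * 1000
Substituting: Conc = 0.1010 / 112.4680 * 1000
Result: 0.8980 g/L


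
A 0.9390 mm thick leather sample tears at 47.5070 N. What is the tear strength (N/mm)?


Formula: Tear strength = force / thickness
Substituting: Tear strength = 47.5070 / 0.9390
Result: 50.5932 N/mm


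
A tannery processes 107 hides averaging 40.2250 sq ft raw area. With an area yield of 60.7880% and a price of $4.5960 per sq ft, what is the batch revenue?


Raw_total = N * avg_area = 107 * 40.2250 = 4304.0750 sq ft
Finished = Raw_total * yield / 100 = 4304.0750 * 60.7880 / 100 = 2616.3611 sq ft
Value = Finished * price = 2616.3611 * 4.5960 = 12024.7957 $


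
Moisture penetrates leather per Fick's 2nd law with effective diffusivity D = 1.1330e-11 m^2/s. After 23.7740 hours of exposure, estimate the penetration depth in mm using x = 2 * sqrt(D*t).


t = 23.7740 hr * 3600 = 85586.4000 s
D * t = 1.1330e-11 * 85586.4000 = 9.6969e-07
x = 2 * sqrt(D*t) = 2 * sqrt(9.6969e-07) = 0.00196946 m = 1.9695 mm


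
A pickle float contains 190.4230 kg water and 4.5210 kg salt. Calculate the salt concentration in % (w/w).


Formula: Conc = salt / (water + salt) * 100
Substituting: Conc = 4.5210 / (190.4230 + 4.5210) * 100
Result: 2.3191 %


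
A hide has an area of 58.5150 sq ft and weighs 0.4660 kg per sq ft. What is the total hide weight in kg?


Formula: Weight = area * weight_per_sqft
Substituting: Weight = 58.5150 * 0.4660
Result: 27.2680 kg


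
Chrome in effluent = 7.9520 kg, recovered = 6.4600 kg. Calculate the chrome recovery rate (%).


Formula: Recovery = recovered / input * 100
Substituting: Recovery = 6.4600 / 7.9520 * 100
Result: 81.2374 %


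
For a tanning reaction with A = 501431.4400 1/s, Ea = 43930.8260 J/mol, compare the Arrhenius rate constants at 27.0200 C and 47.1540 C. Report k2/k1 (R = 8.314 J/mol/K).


T1 = 27.0200 + 273.15 = 300.1700 K; T2 = 47.1540 + 273.15 = 320.3040 K
k1 = A * exp(-Ea/(R*T1)) = 501431.4400 * exp(-43930.8260/(8.314*300.1700)) = 0.0113562 1/s
k2 = A * exp(-Ea/(R*T2)) = 501431.4400 * exp(-43930.8260/(8.314*320.3040)) = 0.034339 1/s
k2/k1 = 0.034339 / 0.0113562 = 3.0238


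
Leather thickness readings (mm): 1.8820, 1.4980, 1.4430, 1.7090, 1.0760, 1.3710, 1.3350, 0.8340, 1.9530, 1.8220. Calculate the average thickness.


Formula: Average = sum / n
Substituting: Average = 14.9230 / 10
Result: 1.4923 mm


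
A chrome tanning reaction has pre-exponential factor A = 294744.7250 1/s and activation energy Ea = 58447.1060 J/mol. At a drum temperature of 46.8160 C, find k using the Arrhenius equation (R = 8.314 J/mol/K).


T_K = T_C + 273.15 = 46.8160 + 273.15 = 319.9660 K
exponent = -Ea / (R * T_K) = -58447.1060 / (8.314 * 319.9660) = -21.9710
k = A * exp(exponent) = 294744.7250 * exp(-21.9710) = 8.4640e-05 1/s


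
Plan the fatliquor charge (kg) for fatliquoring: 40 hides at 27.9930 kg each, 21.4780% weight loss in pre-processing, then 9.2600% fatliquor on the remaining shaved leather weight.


Total_raw = N * avg_wt = 40 * 27.9930 = 1119.7200 kg
Substrate = Total_raw * (1 - loss/100) = 1119.7200 * (1 - 21.4780/100) = 879.2265 kg
Fat = Substrate * pct / 100 = 879.2265 * 9.2600 / 100 = 81.4164 kg


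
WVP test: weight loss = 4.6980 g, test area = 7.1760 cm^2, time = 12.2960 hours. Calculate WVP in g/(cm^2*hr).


Formula: WVP = loss / (area * time)
Substituting: WVP = 4.6980 / (7.1760 * 12.2960)
Result: 0.0532435 g/(cm^2*hr)


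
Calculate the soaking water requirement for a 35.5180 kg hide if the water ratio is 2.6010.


Formula: Water = hide_weight * ratio
Substituting: Water = 35.5180 * 2.6010
Result: 92.3823 kg


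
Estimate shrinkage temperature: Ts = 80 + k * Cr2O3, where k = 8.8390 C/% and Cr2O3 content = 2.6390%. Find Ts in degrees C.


Formula: Ts = 80 + k * Cr2O3
Substituting: Ts = 80 + 8.8390 * 2.6390
Result: 103.3261 C


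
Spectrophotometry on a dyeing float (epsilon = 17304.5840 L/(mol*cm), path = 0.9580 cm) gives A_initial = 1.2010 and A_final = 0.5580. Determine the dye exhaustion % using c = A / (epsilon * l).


c_initial = A_i / (epsilon * l) = 1.2010 / (17304.5840 * 0.9580) = 7.2446e-05 mol/L
c_final = A_f / (epsilon * l) = 0.5580 / (17304.5840 * 0.9580) = 3.3659e-05 mol/L
Exhaustion = (c_initial - c_final) / c_initial * 100 = (7.2446e-05 - 3.3659e-05) / 7.2446e-05 * 100 = 53.5387 %


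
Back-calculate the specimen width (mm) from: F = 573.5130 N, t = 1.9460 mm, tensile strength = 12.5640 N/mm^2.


Formula: w = F / (TS * t)
Substituting: w = 573.5130 / (12.5640 * 1.9460)
Result: 23.4570 mm


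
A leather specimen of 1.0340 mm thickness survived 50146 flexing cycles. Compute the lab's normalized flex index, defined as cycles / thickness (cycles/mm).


Formula: Index = cycles / thickness
Substituting: Index = 50146 / 1.0340
Result: 48497.0986 cycles/mm


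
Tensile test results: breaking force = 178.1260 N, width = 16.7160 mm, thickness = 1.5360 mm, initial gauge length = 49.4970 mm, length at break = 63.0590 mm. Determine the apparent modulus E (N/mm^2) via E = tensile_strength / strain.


TS = F / (w * t) = 178.1260 / (16.7160 * 1.5360) = 6.9375 N/mm^2
strain = (Lf - L0) / L0 = (63.0590 - 49.4970) / 49.4970 = 0.2740
E = TS / strain = 6.9375 / 0.2740 = 25.3197 N/mm^2


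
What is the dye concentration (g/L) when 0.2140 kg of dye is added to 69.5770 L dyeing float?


Formula: Conc = dye_mass(kg) / volume(L) * 1000
Substituting: Conc = 0.2140 / 69.5770 * 1000
Result: 3.0757 g/L


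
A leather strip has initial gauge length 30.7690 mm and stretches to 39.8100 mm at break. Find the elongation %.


Formula: Elongation = (Lf - L0) / L0 * 100
Substituting: Elongation = (39.8100 - 30.7690) / 30.7690 * 100
Result: 29.3835 %


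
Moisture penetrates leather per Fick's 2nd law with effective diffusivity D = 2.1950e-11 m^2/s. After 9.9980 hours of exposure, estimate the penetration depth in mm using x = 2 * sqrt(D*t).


t = 9.9980 hr * 3600 = 35992.8000 s
D * t = 2.1950e-11 * 35992.8000 = 7.9004e-07
x = 2 * sqrt(D*t) = 2 * sqrt(7.9004e-07) = 0.00177769 m = 1.7777 mm


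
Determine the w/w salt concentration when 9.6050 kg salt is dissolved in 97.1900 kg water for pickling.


Formula: Conc = salt / (water + salt) * 100
Substituting: Conc = 9.6050 / (97.1900 + 9.6050) * 100
Result: 8.9939 %


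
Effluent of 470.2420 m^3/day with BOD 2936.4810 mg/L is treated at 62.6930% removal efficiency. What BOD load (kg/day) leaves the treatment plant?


Load_in = volume * conc / 1000 = 470.2420 * 2936.4810 / 1000 = 1380.8567 kg/day
Removed = Load_in * eff / 100 = 1380.8567 * 62.6930 / 100 = 865.7005 kg/day
Load_out = Load_in - Removed = 1380.8567 - 865.7005 = 515.1562 kg/day


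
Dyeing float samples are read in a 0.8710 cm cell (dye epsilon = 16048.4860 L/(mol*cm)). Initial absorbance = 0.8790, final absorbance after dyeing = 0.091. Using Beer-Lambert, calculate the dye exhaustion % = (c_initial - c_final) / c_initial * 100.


c_initial = A_i / (epsilon * l) = 0.8790 / (16048.4860 * 0.8710) = 6.2883e-05 mol/L
c_final = A_f / (epsilon * l) = 0.091 / (16048.4860 * 0.8710) = 6.5101e-06 mol/L
Exhaustion = (c_initial - c_final) / c_initial * 100 = (6.2883e-05 - 6.5101e-06) / 6.2883e-05 * 100 = 89.6473 %


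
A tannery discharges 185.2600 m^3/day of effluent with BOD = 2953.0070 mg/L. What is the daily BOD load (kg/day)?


Formula: BOD_load = volume * conc / 1000
Substituting: BOD_load = 185.2600 * 2953.0070 / 1000
Result: 547.0741 kg/day
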